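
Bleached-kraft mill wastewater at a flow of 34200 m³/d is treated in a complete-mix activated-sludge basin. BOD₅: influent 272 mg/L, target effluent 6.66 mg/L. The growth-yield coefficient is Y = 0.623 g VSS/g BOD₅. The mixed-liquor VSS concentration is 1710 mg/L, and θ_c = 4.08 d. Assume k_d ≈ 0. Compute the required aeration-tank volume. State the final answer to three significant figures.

V·X = Y·Q·ΔS·θ_c gives V = 0.623 × 34200 × (272 − 6.66) × 4.08 / 1710 = 13489 m³.

V ≈ 13500 m³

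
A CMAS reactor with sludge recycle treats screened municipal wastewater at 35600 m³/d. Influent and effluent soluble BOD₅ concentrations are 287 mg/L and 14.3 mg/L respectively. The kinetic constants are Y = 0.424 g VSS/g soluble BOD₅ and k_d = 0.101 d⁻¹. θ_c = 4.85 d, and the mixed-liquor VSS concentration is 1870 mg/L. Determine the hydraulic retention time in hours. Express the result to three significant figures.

From the SRT design equation V = Y Q (S₀−S) θ_c / [X (1 + k_d θ_c)] = 0.424 × 35600 × (287 − 14.3) × 4.85 / [1870 × (1 + 0.101 × 4.85)] = 2×10^7 / 2786 = 7166 m³.
HRT = V/Q = 7166 m³ / 35600 m³·d⁻¹ = 0.2013 d × 24 = 4.831 h.

τ ≈ 4.83 h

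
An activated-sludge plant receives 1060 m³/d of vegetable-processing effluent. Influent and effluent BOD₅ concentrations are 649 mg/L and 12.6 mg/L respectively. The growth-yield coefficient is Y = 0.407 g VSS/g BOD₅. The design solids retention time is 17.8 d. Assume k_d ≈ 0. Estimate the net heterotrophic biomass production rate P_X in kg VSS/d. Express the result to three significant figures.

Since k_d ≈ 0, Y_obs = Y = 0.407 g VSS/g BOD₅.
Substrate removed = Q·(S₀ − S) = 1060 m³/d × (649 − 12.6) g/m³ = 6.75×10^5 g/d = 674.6 kg/d.
P_X = Y_obs · Q(S₀ − S) = 0.4070 × 674.6 = 274.6 kg VSS/d.

P_X ≈ 275 kg VSS/d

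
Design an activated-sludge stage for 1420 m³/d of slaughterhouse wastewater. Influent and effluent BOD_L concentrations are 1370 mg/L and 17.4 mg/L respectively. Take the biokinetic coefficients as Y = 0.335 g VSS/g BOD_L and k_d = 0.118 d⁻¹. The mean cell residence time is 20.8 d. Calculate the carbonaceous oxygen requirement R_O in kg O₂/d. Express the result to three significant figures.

Y_obs = Y / (1 + k_d θ_c) = 0.335 / (1 + 0.118 × 20.8) = 0.335 / 3.454 = 0.09698.
Q·(S₀ − S) = 1420 × (1370 − 17.4) × 10⁻³ = 1921 kg/d removed.
Biomass synthesised: P_X = Y_obs × 1921 = 186.3 kg VSS/d.
R_O = Q·(S₀ − S) − 1.42·P_X = 1921 − 1.42 × 186.3 = 1656 kg O₂/d.

R_O ≈ 1660 kg O₂/d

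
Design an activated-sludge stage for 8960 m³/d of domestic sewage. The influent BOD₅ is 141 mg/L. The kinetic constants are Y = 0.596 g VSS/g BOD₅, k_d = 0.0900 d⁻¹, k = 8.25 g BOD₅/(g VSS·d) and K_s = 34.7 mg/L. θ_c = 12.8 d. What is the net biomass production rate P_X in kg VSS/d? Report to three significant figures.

For a completely mixed reactor with recycle the Lawrence–McCarty relation gives S = K_s·(1 + k_d·θ_c) / [θ_c·(Y·k − k_d) − 1] = 34.7 × (1 + 0.0900 × 12.8) / [12.8 × (0.596 × 8.25 − 0.0900) − 1] = 74.67 / 60.79 = 1.228 mg/L.
Y_obs = Y / (1 + k_d θ_c) = 0.596 / (1 + 0.0900 × 12.8) = 0.596 / 2.152 = 0.2770.
Substrate removed = Q·(S₀ − S) = 8960 m³/d × (141 − 1.23) g/m³ = 1.25×10^6 g/d = 1252 kg/d.
Net biomass production P_X = Y_obs × Q·(S₀ − S) = 0.2770 × 1252 = 346.8 kg VSS/d.

P_X ≈ 347 kg VSS/d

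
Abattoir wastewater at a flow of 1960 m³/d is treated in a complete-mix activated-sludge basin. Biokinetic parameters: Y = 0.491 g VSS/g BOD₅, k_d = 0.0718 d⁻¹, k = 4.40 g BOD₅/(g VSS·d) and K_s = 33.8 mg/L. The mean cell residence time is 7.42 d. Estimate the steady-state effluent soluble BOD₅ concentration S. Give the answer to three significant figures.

For a completely mixed reactor with recycle the Lawrence–McCarty relation gives S = K_s·(1 + k_d·θ_c) / [θ_c·(Y·k − k_d) − 1] = 33.8 × (1 + 0.0718 × 7.42) / [7.42 × (0.491 × 4.40 − 0.0718) − 1] = 51.81 / 14.50 = 3.574 mg/L.

S ≈ 3.57 mg/L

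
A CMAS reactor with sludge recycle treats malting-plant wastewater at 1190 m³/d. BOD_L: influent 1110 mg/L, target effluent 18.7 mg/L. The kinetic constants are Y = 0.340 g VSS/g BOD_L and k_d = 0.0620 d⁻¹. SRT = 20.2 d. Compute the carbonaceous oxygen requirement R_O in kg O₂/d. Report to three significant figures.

R_O ≈ 1020 kg O₂/d

The observed yield is Y_obs = Y/(1 + k_d·θ_c) = 0.340 / (1 + 0.0620 × 20.2) = 0.340 / 2.252 = 0.1510 g VSS per g BOD_L removed.
Mass of BOD_L removed per day: Q(S₀ − S) = 1190 × 1091 g/m³ = 1299 kg/d.
P_X = Y_obs·Q·(S₀ − S) = 0.1510 × 1299 = 196.0 kg VSS/d.
R_O = Q·(S₀ − S) − 1.42·P_X = 1299 − 1.42 × 196.0 = 1020 kg O₂/d.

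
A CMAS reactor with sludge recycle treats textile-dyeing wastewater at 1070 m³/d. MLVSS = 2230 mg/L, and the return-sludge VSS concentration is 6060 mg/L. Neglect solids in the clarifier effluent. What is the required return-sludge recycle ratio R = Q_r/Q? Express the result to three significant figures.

Solids balance on the clarifier gives (1+R)X = R·X_r, so R = X/(X_r − X) = 2230 / (6060 − 2230) = 0.5822.

R ≈ 0.582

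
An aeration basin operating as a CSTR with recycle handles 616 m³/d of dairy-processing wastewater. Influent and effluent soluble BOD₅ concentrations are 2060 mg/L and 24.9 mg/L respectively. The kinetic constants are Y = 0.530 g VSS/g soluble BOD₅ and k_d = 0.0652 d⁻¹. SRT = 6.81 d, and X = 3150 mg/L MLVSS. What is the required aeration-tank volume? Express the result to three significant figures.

Steady-state biomass mass balance: V·X·(1 + k_d·θ_c) = Y·Q·(S₀ − S)·θ_c, so V = 0.530 × 616 × (2060 − 24.9) × 6.81 / [3150 × (1 + 0.0652 × 6.81)] = 4.52×10^6 / 4549 = 994.7 m³.

V ≈ 995 m³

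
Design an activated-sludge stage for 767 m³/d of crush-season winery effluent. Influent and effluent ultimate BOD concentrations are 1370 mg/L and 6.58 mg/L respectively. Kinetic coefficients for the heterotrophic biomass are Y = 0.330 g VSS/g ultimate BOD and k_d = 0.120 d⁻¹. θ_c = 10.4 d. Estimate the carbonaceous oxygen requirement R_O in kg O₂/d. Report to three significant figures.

R_O ≈ 828 kg O₂/d

Correct the yield for decay: Y_obs = Y/(1 + k_d θ_c) = 0.330 / (1 + 0.120 × 10.4) = 0.330 / 2.248 = 0.1468.
ΔS = 1370 − 6.58 = 1363 mg/L, so the substrate removal rate is 767 × 1363/1000 = 1046 kg ultimate BOD/d.
P_X = Y_obs·Q·(S₀ − S) = 0.1468 × 1046 = 153.5 kg VSS/d.
Carbonaceous O₂ demand = substrate oxidised − cell-mass equivalent = 1046 − 1.42 × 153.5 = 827.8 kg O₂/d.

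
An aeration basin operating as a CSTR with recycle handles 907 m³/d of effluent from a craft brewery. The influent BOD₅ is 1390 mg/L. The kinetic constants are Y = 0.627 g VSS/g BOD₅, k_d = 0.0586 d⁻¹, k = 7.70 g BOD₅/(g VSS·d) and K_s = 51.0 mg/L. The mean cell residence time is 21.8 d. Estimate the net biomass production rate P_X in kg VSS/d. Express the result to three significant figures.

For a completely mixed reactor with recycle the Lawrence–McCarty relation gives S = K_s·(1 + k_d·θ_c) / [θ_c·(Y·k − k_d) − 1] = 51.0 × (1 + 0.0586 × 21.8) / [21.8 × (0.627 × 7.70 − 0.0586) − 1] = 116.2 / 103.0 = 1.128 mg/L.
Y_obs = Y / (1 + k_d θ_c) = 0.627 / (1 + 0.0586 × 21.8) = 0.627 / 2.277 = 0.2753.
Mass of BOD₅ removed per day: Q(S₀ − S) = 907 × 1389 g/m³ = 1260 kg/d.
So the net sludge growth is P_X = 0.2753 × 1260 = 346.8 kg VSS/d.

P_X ≈ 347 kg VSS/d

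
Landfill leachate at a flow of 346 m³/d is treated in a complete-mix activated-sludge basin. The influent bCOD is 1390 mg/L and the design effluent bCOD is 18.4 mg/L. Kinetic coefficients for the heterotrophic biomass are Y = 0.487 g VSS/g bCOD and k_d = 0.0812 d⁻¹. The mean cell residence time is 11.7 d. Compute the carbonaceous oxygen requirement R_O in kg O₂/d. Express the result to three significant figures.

R_O ≈ 306 kg O₂/d

Y_obs = Y / (1 + k_d θ_c) = 0.487 / (1 + 0.0812 × 11.7) = 0.487 / 1.950 = 0.2497.
Q·(S₀ − S) = 346 × (1390 − 18.4) × 10⁻³ = 474.6 kg/d removed.
Biomass synthesised: P_X = Y_obs × 474.6 = 118.5 kg VSS/d.
R_O = Q·ΔS − 1.42 P_X = 474.6 − 168.3 = 306.3 kg O₂/d.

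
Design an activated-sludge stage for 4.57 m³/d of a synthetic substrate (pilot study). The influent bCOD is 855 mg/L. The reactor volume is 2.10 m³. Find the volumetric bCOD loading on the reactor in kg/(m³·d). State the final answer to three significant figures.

Volumetric loading L_v = Q·S₀ / V = 4.57 × 855 g/m³ / 2.100 m³ = 1861 g/(m³·d) = 1.861 kg bCOD/(m³·d).

L_v ≈ 1.86 kg bCOD/(m³·d)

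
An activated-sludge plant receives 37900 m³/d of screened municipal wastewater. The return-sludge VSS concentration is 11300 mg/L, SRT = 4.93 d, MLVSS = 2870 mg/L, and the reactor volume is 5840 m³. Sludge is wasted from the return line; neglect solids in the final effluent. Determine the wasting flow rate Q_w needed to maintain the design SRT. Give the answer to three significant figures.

Q_w ≈ 301 m³/d

Q_w = (V·X)/(θ_c X_r) = 5840 × 2870 / (4.93 × 11300) = 300.9 m³/d.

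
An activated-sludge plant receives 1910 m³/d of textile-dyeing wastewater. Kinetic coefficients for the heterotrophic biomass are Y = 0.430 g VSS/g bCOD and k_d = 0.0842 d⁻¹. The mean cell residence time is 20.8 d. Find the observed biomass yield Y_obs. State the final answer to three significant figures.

Correct the yield for decay: Y_obs = Y/(1 + k_d θ_c) = 0.430 / (1 + 0.0842 × 20.8) = 0.430 / 2.751 = 0.1563.

Y_obs ≈ 0.156 g VSS/g bCOD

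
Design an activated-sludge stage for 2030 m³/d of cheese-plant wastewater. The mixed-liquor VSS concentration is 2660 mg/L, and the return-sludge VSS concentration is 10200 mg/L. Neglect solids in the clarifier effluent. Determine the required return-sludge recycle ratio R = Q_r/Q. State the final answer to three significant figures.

R ≈ 0.353

Solids balance on the clarifier gives (1+R)X = R·X_r, so R = X/(X_r − X) = 2660 / (10200 − 2660) = 0.3528.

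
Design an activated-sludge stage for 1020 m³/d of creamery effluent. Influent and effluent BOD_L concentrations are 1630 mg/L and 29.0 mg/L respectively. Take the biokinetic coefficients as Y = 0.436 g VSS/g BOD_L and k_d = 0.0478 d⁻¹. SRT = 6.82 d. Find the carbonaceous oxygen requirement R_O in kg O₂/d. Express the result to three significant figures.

The observed yield is Y_obs = Y/(1 + k_d·θ_c) = 0.436 / (1 + 0.0478 × 6.82) = 0.436 / 1.326 = 0.3288 g VSS per g BOD_L removed.
Q·(S₀ − S) = 1020 × (1630 − 29.0) × 10⁻³ = 1633 kg/d removed.
Net sludge production P_X = 0.3288 × 1633 = 537.0 kg VSS/d.
R_O = Q·ΔS − 1.42 P_X = 1633 − 762.5 = 870.5 kg O₂/d.

R_O ≈ 871 kg O₂/d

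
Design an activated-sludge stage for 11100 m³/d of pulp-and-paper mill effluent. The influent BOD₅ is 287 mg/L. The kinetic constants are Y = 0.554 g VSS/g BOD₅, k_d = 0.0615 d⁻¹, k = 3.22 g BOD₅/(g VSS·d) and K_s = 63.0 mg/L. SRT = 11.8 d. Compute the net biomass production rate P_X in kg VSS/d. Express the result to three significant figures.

For a completely mixed reactor with recycle the Lawrence–McCarty relation gives S = K_s·(1 + k_d·θ_c) / [θ_c·(Y·k − k_d) − 1] = 63.0 × (1 + 0.0615 × 11.8) / [11.8 × (0.554 × 3.22 − 0.0615) − 1] = 108.7 / 19.32 = 5.626 mg/L.
The observed yield is Y_obs = Y/(1 + k_d·θ_c) = 0.554 / (1 + 0.0615 × 11.8) = 0.554 / 1.726 = 0.3210 g VSS per g BOD₅ removed.
Q·(S₀ − S) = 11100 × (287 − 5.63) × 10⁻³ = 3123 kg/d removed.
P_X = Y_obs · Q(S₀ − S) = 0.3210 × 3123 = 1003 kg VSS/d.

P_X ≈ 1000 kg VSS/d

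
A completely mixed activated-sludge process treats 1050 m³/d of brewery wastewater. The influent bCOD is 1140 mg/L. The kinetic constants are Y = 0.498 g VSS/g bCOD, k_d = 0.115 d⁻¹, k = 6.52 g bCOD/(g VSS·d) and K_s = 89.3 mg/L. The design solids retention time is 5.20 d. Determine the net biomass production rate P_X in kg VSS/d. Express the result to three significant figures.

For a completely mixed reactor with recycle the Lawrence–McCarty relation gives S = K_s·(1 + k_d·θ_c) / [θ_c·(Y·k − k_d) − 1] = 89.3 × (1 + 0.115 × 5.20) / [5.20 × (0.498 × 6.52 − 0.115) − 1] = 142.7 / 15.29 = 9.335 mg/L.
Observed yield with endogenous decay: Y_obs = Y / (1 + k_d·θ_c) = 0.498 / (1 + 0.115 × 5.20) = 0.498 / 1.598 = 0.3116 g VSS/g bCOD.
Q·(S₀ − S) = 1050 × (1140 − 9.34) × 10⁻³ = 1187 kg/d removed.
So the net sludge growth is P_X = 0.3116 × 1187 = 370.0 kg VSS/d.

P_X ≈ 370 kg VSS/d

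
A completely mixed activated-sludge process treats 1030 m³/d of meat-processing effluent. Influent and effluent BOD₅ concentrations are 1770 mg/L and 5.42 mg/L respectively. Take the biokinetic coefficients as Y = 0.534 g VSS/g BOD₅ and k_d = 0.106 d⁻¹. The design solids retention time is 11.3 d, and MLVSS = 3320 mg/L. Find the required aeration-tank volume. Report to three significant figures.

V ≈ 1500 m³

From the SRT design equation V = Y Q (S₀−S) θ_c / [X (1 + k_d θ_c)] = 0.534 × 1030 × (1770 − 5.42) × 11.3 / [3320 × (1 + 0.106 × 11.3)] = 1.1×10^7 / 7297 = 1503 m³.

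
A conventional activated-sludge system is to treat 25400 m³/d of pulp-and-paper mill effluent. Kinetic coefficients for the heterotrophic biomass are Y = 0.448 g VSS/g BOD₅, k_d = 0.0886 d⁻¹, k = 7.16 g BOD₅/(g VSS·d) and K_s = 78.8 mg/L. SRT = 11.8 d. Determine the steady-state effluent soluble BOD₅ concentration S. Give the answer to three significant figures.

From the Monod/SRT balance for a CMAS, S = K_s·(1+k_d θ_c)/[θ_c·(Y k − k_d) − 1] = 78.8 × (1 + 0.0886 × 11.8) / [11.8 × (0.448 × 7.16 − 0.0886) − 1] = 161.2 / 35.81 = 4.502 mg/L.

S ≈ 4.50 mg/L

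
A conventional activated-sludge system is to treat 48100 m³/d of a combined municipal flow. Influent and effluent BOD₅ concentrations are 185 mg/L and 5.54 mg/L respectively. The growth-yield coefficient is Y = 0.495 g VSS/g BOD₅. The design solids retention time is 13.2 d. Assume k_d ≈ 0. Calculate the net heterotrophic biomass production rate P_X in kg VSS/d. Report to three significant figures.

P_X ≈ 4270 kg VSS/d

With endogenous decay neglected, the observed yield equals the true yield: Y_obs = Y = 0.495 g VSS/g BOD₅.
Mass of BOD₅ removed per day: Q(S₀ − S) = 48100 × 179.5 g/m³ = 8632 kg/d.
So the net sludge growth is P_X = 0.4950 × 8632 = 4273 kg VSS/d.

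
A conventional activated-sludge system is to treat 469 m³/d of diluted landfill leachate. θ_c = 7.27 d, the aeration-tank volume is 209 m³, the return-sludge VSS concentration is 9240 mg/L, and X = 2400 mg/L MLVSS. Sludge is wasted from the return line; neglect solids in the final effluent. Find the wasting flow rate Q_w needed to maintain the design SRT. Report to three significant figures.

Q_w ≈ 7.47 m³/d

Wasting from the return line (neglecting effluent solids): Q_w = V·X / (θ_c·X_r) = 209.0 × 2400 / (7.27 × 9240) = 7.467 m³/d.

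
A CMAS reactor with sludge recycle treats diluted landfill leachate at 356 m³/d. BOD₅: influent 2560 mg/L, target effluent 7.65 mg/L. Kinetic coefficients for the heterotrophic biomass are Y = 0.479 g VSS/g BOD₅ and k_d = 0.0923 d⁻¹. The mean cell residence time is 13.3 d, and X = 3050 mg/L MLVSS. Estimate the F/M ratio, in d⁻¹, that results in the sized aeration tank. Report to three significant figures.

F/M ≈ 0.351 d⁻¹

Steady-state biomass mass balance: V·X·(1 + k_d·θ_c) = Y·Q·(S₀ − S)·θ_c, so V = 0.479 × 356 × (2560 − 7.65) × 13.3 / [3050 × (1 + 0.0923 × 13.3)] = 5.79×10^6 / 6794 = 852.0 m³.
F/M = Q·S₀ / (V·X) = 356 × 2560 / (852.0 × 3050) = 0.3507 g BOD₅·(g VSS·d)⁻¹.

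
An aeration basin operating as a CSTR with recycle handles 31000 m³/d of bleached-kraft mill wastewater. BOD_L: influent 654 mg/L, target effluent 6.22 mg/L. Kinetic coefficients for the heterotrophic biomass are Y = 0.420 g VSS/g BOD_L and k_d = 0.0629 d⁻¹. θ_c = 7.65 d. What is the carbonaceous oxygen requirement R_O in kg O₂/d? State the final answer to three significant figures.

R_O ≈ 12000 kg O₂/d

Correct the yield for decay: Y_obs = Y/(1 + k_d θ_c) = 0.420 / (1 + 0.0629 × 7.65) = 0.420 / 1.481 = 0.2836.
ΔS = 654 − 6.22 = 647.8 mg/L, so the substrate removal rate is 31000 × 647.8/1000 = 20081 kg BOD_L/d.
P_X = Y_obs·Q·(S₀ − S) = 0.2836 × 20081 = 5694 kg VSS/d.
R_O = Q·ΔS − 1.42 P_X = 20081 − 8086 = 11995 kg O₂/d.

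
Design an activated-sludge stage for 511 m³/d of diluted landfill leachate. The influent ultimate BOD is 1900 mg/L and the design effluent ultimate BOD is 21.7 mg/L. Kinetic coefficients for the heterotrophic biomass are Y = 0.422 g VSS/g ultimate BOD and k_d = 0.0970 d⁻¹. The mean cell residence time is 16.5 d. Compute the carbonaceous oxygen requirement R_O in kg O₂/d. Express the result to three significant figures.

R_O ≈ 739 kg O₂/d

Correct the yield for decay: Y_obs = Y/(1 + k_d θ_c) = 0.422 / (1 + 0.0970 × 16.5) = 0.422 / 2.601 = 0.1623.
ΔS = 1900 − 21.7 = 1878 mg/L, so the substrate removal rate is 511 × 1878/1000 = 959.8 kg ultimate BOD/d.
P_X = Y_obs·Q·(S₀ − S) = 0.1623 × 959.8 = 155.8 kg VSS/d.
Carbonaceous O₂ demand = substrate oxidised − cell-mass equivalent = 959.8 − 1.42 × 155.8 = 738.6 kg O₂/d.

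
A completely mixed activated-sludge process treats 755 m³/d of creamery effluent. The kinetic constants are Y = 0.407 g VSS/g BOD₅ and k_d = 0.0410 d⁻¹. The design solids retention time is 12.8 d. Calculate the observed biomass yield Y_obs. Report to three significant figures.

Correct the yield for decay: Y_obs = Y/(1 + k_d θ_c) = 0.407 / (1 + 0.0410 × 12.8) = 0.407 / 1.525 = 0.2669.

Y_obs ≈ 0.267 g VSS/g BOD₅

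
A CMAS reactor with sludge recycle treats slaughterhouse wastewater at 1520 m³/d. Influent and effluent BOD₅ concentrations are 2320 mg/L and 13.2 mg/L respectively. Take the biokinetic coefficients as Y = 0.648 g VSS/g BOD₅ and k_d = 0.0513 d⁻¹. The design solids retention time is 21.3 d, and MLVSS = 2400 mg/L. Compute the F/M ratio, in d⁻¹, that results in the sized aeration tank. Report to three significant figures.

Steady-state biomass mass balance: V·X·(1 + k_d·θ_c) = Y·Q·(S₀ − S)·θ_c, so V = 0.648 × 1520 × (2320 − 13.2) × 21.3 / [2400 × (1 + 0.0513 × 21.3)] = 4.84×10^7 / 5022 = 9636 m³.
F/M = applied load / biomass = Q·S₀/(V·X) = 1520 × 2320 / (9636 × 2400) = 0.1525 d⁻¹.

F/M ≈ 0.152 d⁻¹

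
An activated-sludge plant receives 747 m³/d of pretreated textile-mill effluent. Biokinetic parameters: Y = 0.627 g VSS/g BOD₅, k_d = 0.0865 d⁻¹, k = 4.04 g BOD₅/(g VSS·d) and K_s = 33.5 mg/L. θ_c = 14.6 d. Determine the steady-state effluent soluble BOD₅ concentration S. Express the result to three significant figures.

Effluent substrate depends only on kinetics and SRT: S = K_s(1 + k_d θ_c) / [θ_c(Yk − k_d) − 1] = 33.5 × (1 + 0.0865 × 14.6) / [14.6 × (0.627 × 4.04 − 0.0865) − 1] = 75.81 / 34.72 = 2.183 mg/L.

S ≈ 2.18 mg/L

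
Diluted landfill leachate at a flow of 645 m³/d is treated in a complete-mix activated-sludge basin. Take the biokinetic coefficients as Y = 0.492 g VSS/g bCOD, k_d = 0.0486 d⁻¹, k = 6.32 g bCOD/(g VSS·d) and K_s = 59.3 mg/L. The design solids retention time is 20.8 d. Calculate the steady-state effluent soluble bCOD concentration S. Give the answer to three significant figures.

From the Monod/SRT balance for a CMAS, S = K_s·(1+k_d θ_c)/[θ_c·(Y k − k_d) − 1] = 59.3 × (1 + 0.0486 × 20.8) / [20.8 × (0.492 × 6.32 − 0.0486) − 1] = 119.2 / 62.67 = 1.903 mg/L.

S ≈ 1.90 mg/L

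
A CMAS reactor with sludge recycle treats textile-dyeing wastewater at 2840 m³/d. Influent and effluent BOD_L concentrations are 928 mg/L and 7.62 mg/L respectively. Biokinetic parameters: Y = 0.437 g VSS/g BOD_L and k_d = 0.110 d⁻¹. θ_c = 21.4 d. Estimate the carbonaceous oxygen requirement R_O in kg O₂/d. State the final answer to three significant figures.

The observed yield is Y_obs = Y/(1 + k_d·θ_c) = 0.437 / (1 + 0.110 × 21.4) = 0.437 / 3.354 = 0.1303 g VSS per g BOD_L removed.
Mass of BOD_L removed per day: Q(S₀ − S) = 2840 × 920.4 g/m³ = 2614 kg/d.
Net sludge production P_X = 0.1303 × 2614 = 340.6 kg VSS/d.
R_O = Q·ΔS − 1.42 P_X = 2614 − 483.6 = 2130 kg O₂/d.

R_O ≈ 2130 kg O₂/d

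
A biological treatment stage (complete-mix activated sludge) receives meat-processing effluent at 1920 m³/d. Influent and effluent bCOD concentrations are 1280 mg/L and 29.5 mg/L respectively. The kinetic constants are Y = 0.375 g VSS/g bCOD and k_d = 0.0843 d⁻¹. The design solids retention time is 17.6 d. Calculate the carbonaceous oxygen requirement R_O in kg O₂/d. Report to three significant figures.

Y_obs = Y / (1 + k_d θ_c) = 0.375 / (1 + 0.0843 × 17.6) = 0.375 / 2.484 = 0.1510.
Q·(S₀ − S) = 1920 × (1280 − 29.5) × 10⁻³ = 2401 kg/d removed.
Net sludge production P_X = 0.1510 × 2401 = 362.5 kg VSS/d.
R_O = Q·(S₀ − S) − 1.42·P_X = 2401 − 1.42 × 362.5 = 1886 kg O₂/d.

R_O ≈ 1890 kg O₂/d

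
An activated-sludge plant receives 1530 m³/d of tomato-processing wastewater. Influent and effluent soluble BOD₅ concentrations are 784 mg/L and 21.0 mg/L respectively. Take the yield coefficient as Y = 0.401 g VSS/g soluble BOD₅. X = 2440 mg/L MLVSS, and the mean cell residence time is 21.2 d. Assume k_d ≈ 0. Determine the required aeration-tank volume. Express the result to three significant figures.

V·X = Y·Q·ΔS·θ_c gives V = 0.401 × 1530 × (784 − 21.0) × 21.2 / 2440 = 4067 m³.

V ≈ 4070 m³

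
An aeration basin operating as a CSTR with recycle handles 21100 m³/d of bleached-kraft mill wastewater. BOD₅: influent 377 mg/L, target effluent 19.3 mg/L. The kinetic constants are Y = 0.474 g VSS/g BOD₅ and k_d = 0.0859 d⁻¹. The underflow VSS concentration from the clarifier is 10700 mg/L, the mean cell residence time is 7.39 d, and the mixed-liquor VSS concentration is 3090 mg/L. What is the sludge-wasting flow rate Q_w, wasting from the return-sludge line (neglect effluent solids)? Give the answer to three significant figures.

From the SRT design equation V = Y Q (S₀−S) θ_c / [X (1 + k_d θ_c)] = 0.474 × 21100 × (377 − 19.3) × 7.39 / [3090 × (1 + 0.0859 × 7.39)] = 2.64×10^7 / 5052 = 5234 m³.
Wasting from the return line (neglecting effluent solids): Q_w = V·X / (θ_c·X_r) = 5234 × 3090 / (7.39 × 10700) = 204.5 m³/d.

Q_w ≈ 205 m³/d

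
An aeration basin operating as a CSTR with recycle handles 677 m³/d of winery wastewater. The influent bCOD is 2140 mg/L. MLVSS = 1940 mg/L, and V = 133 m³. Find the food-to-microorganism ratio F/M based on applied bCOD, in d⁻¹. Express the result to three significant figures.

F/M ≈ 5.61 d⁻¹

F/M = applied load / biomass = Q·S₀/(V·X) = 677 × 2140 / (133.0 × 1940) = 5.615 d⁻¹.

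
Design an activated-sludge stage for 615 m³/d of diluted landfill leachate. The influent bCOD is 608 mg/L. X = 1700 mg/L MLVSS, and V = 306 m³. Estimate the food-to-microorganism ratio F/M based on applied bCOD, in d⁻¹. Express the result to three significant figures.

F/M = Q·S₀ / (V·X) = 615 × 608 / (306.0 × 1700) = 0.7188 g bCOD·(g VSS·d)⁻¹.

F/M ≈ 0.719 d⁻¹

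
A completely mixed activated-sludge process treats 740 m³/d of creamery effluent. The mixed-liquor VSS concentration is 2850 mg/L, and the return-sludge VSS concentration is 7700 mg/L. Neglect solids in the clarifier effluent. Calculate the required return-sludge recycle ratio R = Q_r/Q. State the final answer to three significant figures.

Mass balance around the secondary clarifier (neglecting effluent solids): R = X / (X_r − X) = 2850 / (7700 − 2850) = 0.5876.

R ≈ 0.588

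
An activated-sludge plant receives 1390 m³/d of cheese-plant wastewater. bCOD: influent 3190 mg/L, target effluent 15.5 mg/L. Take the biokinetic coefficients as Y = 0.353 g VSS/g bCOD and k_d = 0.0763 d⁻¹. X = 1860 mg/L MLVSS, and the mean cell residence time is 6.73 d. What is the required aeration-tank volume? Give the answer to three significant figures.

Rearranging the biomass balance for a CMAS with decay, V = Y·Q·ΔS·θ_c / [X·(1+k_d θ_c)] = 0.353 × 1390 × (3190 − 15.5) × 6.73 / [1860 × (1 + 0.0763 × 6.73)] = 1.05×10^7 / 2815 = 3724 m³.

V ≈ 3720 m³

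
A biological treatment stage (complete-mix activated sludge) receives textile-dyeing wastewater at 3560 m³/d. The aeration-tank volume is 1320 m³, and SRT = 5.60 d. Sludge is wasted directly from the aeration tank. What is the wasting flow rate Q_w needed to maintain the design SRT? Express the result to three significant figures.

Wasting from the aeration tank: Q_w = V / θ_c = 1320 / 5.60 = 235.7 m³/d.

Q_w ≈ 236 m³/d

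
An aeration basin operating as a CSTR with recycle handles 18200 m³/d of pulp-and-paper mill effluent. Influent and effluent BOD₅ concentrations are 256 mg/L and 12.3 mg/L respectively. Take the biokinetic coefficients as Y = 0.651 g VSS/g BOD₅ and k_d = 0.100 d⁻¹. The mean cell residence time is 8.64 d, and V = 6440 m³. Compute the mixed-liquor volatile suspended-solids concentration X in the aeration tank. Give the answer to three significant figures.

X ≈ 2080 mg/L

From V·X·(1 + k_d·θ_c) = Y·Q·(S₀ − S)·θ_c: X = 0.651 × 18200 × (256 − 12.3) × 8.64 / [6440 × (1 + 0.100 × 8.64)] = 2078 mg/L.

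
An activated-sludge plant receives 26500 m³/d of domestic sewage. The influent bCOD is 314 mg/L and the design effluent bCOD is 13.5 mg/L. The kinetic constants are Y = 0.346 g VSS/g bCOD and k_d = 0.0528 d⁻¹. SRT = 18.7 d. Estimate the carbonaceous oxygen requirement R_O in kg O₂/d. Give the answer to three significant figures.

R_O ≈ 5990 kg O₂/d

Correct the yield for decay: Y_obs = Y/(1 + k_d θ_c) = 0.346 / (1 + 0.0528 × 18.7) = 0.346 / 1.987 = 0.1741.
ΔS = 314 − 13.5 = 300.5 mg/L, so the substrate removal rate is 26500 × 300.5/1000 = 7963 kg bCOD/d.
Net sludge production P_X = 0.1741 × 7963 = 1386 kg VSS/d.
R_O = Q·(S₀ − S) − 1.42·P_X = 7963 − 1.42 × 1386 = 5995 kg O₂/d.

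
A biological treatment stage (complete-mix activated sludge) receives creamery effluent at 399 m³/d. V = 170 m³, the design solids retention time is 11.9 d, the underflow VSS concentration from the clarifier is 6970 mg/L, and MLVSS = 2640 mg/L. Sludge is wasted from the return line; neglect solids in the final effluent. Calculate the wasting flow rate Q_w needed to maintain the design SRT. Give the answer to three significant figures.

Q_w ≈ 5.41 m³/d

θ_c = V·X/(Q_w·X_r) when wasting from the recycle, so Q_w = V·X/(θ_c·X_r) = 170.0 × 2640 / (11.9 × 6970) = 5.411 m³/d.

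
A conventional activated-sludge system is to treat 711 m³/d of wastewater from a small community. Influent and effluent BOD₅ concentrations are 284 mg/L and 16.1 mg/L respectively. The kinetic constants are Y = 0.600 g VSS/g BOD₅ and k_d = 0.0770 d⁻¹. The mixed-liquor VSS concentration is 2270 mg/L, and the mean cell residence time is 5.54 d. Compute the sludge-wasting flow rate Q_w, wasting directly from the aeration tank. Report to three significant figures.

Q_w ≈ 35.3 m³/d

From the SRT design equation V = Y Q (S₀−S) θ_c / [X (1 + k_d θ_c)] = 0.600 × 711 × (284 − 16.1) × 5.54 / [2270 × (1 + 0.0770 × 5.54)] = 6.33×10^5 / 3238 = 195.5 m³.
Wasting from the aeration tank: Q_w = V / θ_c = 195.5 / 5.54 = 35.29 m³/d.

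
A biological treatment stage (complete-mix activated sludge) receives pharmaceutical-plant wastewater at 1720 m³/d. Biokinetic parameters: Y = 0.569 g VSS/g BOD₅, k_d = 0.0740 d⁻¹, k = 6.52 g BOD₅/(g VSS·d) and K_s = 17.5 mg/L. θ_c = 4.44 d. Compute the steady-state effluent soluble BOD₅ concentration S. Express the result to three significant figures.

Effluent substrate depends only on kinetics and SRT: S = K_s(1 + k_d θ_c) / [θ_c(Yk − k_d) − 1] = 17.5 × (1 + 0.0740 × 4.44) / [4.44 × (0.569 × 6.52 − 0.0740) − 1] = 23.25 / 15.14 = 1.535 mg/L.

S ≈ 1.54 mg/L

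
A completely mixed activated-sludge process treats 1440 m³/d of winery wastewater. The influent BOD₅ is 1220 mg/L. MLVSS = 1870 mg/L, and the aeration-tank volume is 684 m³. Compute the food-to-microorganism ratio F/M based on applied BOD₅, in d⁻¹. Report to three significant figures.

F/M = applied load / biomass = Q·S₀/(V·X) = 1440 × 1220 / (684.0 × 1870) = 1.373 d⁻¹.

F/M ≈ 1.37 d⁻¹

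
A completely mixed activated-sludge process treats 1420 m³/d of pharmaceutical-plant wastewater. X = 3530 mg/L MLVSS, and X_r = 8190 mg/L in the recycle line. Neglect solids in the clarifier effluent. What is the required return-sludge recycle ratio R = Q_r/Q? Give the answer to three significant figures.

R ≈ 0.758

Mass balance around the secondary clarifier (neglecting effluent solids): R = X / (X_r − X) = 3530 / (8190 − 3530) = 0.7575.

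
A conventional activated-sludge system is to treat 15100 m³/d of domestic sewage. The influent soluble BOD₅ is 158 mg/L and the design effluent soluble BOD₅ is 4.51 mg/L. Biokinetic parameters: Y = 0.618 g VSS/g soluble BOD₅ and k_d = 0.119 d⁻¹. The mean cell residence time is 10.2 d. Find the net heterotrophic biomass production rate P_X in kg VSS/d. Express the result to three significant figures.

P_X ≈ 647 kg VSS/d

The observed yield is Y_obs = Y/(1 + k_d·θ_c) = 0.618 / (1 + 0.119 × 10.2) = 0.618 / 2.214 = 0.2792 g VSS per g soluble BOD₅ removed.
Mass of soluble BOD₅ removed per day: Q(S₀ − S) = 15100 × 153.5 g/m³ = 2318 kg/d.
Biomass produced: P_X = Y_obs·Q·ΔS = 0.2792 × 2318 ≈ 647.0 kg VSS/d.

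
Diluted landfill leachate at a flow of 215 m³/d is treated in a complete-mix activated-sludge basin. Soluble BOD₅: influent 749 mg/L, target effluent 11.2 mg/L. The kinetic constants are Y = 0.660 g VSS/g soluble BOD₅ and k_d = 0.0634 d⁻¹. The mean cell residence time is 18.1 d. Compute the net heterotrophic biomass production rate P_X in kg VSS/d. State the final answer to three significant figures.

Y_obs = Y / (1 + k_d θ_c) = 0.660 / (1 + 0.0634 × 18.1) = 0.660 / 2.148 = 0.3073.
Substrate removed = Q·(S₀ − S) = 215 m³/d × (749 − 11.2) g/m³ = 1.59×10^5 g/d = 158.6 kg/d.
Biomass produced: P_X = Y_obs·Q·ΔS = 0.3073 × 158.6 ≈ 48.75 kg VSS/d.

P_X ≈ 48.8 kg VSS/d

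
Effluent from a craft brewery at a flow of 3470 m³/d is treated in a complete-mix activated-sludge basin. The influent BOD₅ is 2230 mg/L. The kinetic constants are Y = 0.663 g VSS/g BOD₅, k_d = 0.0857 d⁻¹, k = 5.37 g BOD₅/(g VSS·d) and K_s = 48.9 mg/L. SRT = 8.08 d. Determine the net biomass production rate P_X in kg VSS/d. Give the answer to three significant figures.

From the Monod/SRT balance for a CMAS, S = K_s·(1+k_d θ_c)/[θ_c·(Y k − k_d) − 1] = 48.9 × (1 + 0.0857 × 8.08) / [8.08 × (0.663 × 5.37 − 0.0857) − 1] = 82.76 / 27.07 = 3.057 mg/L.
Y_obs = Y / (1 + k_d θ_c) = 0.663 / (1 + 0.0857 × 8.08) = 0.663 / 1.692 = 0.3917.
Substrate removed = Q·(S₀ − S) = 3470 m³/d × (2230 − 3.06) g/m³ = 7.73×10^6 g/d = 7727 kg/d.
So the net sludge growth is P_X = 0.3917 × 7727 = 3027 kg VSS/d.

P_X ≈ 3030 kg VSS/d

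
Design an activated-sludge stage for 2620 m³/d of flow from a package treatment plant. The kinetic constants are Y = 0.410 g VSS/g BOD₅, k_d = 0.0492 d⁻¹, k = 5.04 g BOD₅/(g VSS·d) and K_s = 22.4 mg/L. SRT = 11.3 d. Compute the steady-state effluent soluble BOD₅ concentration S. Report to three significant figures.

S ≈ 1.60 mg/L

Effluent substrate depends only on kinetics and SRT: S = K_s(1 + k_d θ_c) / [θ_c(Yk − k_d) − 1] = 22.4 × (1 + 0.0492 × 11.3) / [11.3 × (0.410 × 5.04 − 0.0492) − 1] = 34.85 / 21.79 = 1.599 mg/L.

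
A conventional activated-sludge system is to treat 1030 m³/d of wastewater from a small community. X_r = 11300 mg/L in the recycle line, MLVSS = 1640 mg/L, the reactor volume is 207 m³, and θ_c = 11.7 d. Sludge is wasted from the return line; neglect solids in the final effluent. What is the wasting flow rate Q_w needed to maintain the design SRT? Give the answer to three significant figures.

θ_c = V·X/(Q_w·X_r) when wasting from the recycle, so Q_w = V·X/(θ_c·X_r) = 207.0 × 1640 / (11.7 × 11300) = 2.568 m³/d.

Q_w ≈ 2.57 m³/d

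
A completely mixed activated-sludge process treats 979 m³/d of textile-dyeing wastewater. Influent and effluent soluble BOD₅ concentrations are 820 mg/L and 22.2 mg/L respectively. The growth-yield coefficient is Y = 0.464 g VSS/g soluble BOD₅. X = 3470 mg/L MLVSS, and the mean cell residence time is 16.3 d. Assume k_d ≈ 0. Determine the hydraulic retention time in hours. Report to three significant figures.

With k_d = 0 the design equation reduces to V = Y Q (S₀−S) θ_c / X = 0.464 × 979 × (820 − 22.2) × 16.3 / 3470 = 1702 m³.
HRT = V/Q = 1702 m³ / 979 m³·d⁻¹ = 1.739 d × 24 = 41.73 h.

τ ≈ 41.7 h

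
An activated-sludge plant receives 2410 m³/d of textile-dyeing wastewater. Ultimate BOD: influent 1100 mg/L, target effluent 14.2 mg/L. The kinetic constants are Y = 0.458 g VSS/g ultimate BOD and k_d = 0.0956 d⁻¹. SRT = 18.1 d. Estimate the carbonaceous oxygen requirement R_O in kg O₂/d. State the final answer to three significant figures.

The observed yield is Y_obs = Y/(1 + k_d·θ_c) = 0.458 / (1 + 0.0956 × 18.1) = 0.458 / 2.730 = 0.1677 g VSS per g ultimate BOD removed.
Substrate removed = Q·(S₀ − S) = 2410 m³/d × (1100 − 14.2) g/m³ = 2.62×10^6 g/d = 2617 kg/d.
Biomass synthesised: P_X = Y_obs × 2617 = 438.9 kg VSS/d.
R_O = Q·ΔS − 1.42 P_X = 2617 − 623.3 = 1993 kg O₂/d.

R_O ≈ 1990 kg O₂/d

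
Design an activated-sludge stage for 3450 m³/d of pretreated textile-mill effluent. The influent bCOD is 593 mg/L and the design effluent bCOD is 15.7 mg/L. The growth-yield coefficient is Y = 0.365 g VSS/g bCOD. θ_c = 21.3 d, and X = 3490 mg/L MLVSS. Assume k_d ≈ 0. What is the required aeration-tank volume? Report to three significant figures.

V·X = Y·Q·ΔS·θ_c gives V = 0.365 × 3450 × (593 − 15.7) × 21.3 / 3490 = 4437 m³.

V ≈ 4440 m³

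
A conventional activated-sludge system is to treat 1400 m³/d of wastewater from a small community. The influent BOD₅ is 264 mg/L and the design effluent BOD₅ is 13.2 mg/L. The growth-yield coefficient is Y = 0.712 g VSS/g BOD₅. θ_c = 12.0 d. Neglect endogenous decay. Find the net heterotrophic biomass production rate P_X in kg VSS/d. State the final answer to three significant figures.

P_X ≈ 250 kg VSS/d

No decay correction is needed, so Y_obs = Y = 0.712.
Mass of BOD₅ removed per day: Q(S₀ − S) = 1400 × 250.8 g/m³ = 351.1 kg/d.
So the net sludge growth is P_X = 0.7120 × 351.1 = 250.0 kg VSS/d.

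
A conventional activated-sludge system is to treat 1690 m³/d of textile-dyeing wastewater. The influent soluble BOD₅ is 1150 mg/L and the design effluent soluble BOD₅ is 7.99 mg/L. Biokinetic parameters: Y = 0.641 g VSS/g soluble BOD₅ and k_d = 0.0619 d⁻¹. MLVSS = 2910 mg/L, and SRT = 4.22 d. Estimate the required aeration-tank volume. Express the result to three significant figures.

Rearranging the biomass balance for a CMAS with decay, V = Y·Q·ΔS·θ_c / [X·(1+k_d θ_c)] = 0.641 × 1690 × (1150 − 7.99) × 4.22 / [2910 × (1 + 0.0619 × 4.22)] = 5.22×10^6 / 3670 = 1422 m³.

V ≈ 1420 m³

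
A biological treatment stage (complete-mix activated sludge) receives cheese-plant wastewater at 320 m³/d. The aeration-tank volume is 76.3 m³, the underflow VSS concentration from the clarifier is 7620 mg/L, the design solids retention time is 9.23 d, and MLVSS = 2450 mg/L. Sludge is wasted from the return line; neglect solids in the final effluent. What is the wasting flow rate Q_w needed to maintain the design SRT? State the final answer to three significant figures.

θ_c = V·X/(Q_w·X_r) when wasting from the recycle, so Q_w = V·X/(θ_c·X_r) = 76.30 × 2450 / (9.23 × 7620) = 2.658 m³/d.

Q_w ≈ 2.66 m³/d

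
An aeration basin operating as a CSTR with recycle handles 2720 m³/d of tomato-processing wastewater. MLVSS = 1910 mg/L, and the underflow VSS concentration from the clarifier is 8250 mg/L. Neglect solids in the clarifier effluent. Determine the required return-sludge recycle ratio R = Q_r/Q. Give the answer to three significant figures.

Mass balance around the secondary clarifier (neglecting effluent solids): R = X / (X_r − X) = 1910 / (8250 − 1910) = 0.3013.

R ≈ 0.301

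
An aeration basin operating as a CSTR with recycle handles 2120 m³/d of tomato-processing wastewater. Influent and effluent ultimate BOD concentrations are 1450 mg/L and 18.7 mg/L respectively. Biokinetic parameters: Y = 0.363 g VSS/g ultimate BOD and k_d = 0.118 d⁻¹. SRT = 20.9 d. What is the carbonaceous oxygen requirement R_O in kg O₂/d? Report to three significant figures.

R_O ≈ 2580 kg O₂/d

Y_obs = Y / (1 + k_d θ_c) = 0.363 / (1 + 0.118 × 20.9) = 0.363 / 3.466 = 0.1047.
Substrate removed = Q·(S₀ − S) = 2120 m³/d × (1450 − 18.7) g/m³ = 3.03×10^6 g/d = 3034 kg/d.
Biomass synthesised: P_X = Y_obs × 3034 = 317.8 kg VSS/d.
Carbonaceous O₂ demand = substrate oxidised − cell-mass equivalent = 3034 − 1.42 × 317.8 = 2583 kg O₂/d.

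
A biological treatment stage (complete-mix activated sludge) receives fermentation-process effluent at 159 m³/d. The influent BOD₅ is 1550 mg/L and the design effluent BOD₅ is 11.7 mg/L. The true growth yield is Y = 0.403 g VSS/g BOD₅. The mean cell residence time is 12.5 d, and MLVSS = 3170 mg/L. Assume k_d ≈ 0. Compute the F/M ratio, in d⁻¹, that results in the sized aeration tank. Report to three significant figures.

F/M ≈ 0.200 d⁻¹

V·X = Y·Q·ΔS·θ_c gives V = 0.403 × 159 × (1550 − 11.7) × 12.5 / 3170 = 388.7 m³.
Food-to-microorganism ratio F/M = Q S₀ / (V X) = 159 × 1550 / (388.7 × 3170) = 0.2000 d⁻¹.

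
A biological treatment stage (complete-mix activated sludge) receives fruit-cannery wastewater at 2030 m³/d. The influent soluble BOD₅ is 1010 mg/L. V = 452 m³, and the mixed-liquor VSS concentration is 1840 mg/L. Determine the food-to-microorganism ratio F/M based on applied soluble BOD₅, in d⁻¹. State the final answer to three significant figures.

F/M = applied load / biomass = Q·S₀/(V·X) = 2030 × 1010 / (452.0 × 1840) = 2.465 d⁻¹.

F/M ≈ 2.47 d⁻¹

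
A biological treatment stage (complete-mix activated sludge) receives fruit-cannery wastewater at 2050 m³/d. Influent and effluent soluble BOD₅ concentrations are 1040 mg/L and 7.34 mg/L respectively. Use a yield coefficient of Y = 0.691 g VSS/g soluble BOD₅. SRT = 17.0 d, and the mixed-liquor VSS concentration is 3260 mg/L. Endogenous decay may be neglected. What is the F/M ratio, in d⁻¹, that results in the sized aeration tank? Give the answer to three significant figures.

F/M ≈ 0.0857 d⁻¹

V·X = Y·Q·ΔS·θ_c gives V = 0.691 × 2050 × (1040 − 7.34) × 17.0 / 3260 = 7628 m³.
Food-to-microorganism ratio F/M = Q S₀ / (V X) = 2050 × 1040 / (7628 × 3260) = 0.08573 d⁻¹.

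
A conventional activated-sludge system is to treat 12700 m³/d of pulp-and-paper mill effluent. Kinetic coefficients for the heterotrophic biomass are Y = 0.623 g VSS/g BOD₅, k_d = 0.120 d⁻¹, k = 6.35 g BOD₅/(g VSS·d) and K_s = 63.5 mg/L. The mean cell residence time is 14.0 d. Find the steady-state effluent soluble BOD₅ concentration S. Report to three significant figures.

For a completely mixed reactor with recycle the Lawrence–McCarty relation gives S = K_s·(1 + k_d·θ_c) / [θ_c·(Y·k − k_d) − 1] = 63.5 × (1 + 0.120 × 14.0) / [14.0 × (0.623 × 6.35 − 0.120) − 1] = 170.2 / 52.70 = 3.229 mg/L.

S ≈ 3.23 mg/L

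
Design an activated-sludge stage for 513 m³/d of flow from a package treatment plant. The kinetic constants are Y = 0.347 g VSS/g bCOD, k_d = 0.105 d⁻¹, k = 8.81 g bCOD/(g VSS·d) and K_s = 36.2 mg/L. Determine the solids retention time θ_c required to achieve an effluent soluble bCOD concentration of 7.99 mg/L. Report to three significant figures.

From 1/θ_c = Y·k·S/(K_s + S) − k_d: Y·k·S/(K_s+S) = 0.347 × 8.81 × 7.99 / (36.2 + 7.99) = 0.5527 d⁻¹.
Then 1/θ_c = μ − k_d = 0.5527 − 0.105 = 0.4477 d⁻¹, giving θ_c = 2.233 d.

θ_c ≈ 2.23 d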